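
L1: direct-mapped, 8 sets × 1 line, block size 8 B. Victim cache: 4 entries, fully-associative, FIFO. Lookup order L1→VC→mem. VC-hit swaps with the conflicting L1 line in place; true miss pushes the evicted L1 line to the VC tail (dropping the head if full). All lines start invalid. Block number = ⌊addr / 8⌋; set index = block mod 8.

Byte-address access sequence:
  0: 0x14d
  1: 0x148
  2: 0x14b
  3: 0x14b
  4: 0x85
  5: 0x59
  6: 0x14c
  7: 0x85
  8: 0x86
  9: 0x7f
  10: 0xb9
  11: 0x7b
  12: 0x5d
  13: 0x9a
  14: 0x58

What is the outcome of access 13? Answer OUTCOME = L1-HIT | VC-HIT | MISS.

OUTCOME = MISS

  [0] addr=0x14d blk=41 s=1: MISS | VC []
  [1] addr=0x148 blk=41 s=1: L1-HIT | VC []
  [2] addr=0x14b blk=41 s=1: L1-HIT | VC []
  [3] addr=0x14b blk=41 s=1: L1-HIT | VC []
  [4] addr=0x85 blk=16 s=0: MISS | VC []
  [5] addr=0x59 blk=11 s=3: MISS | VC []
  [6] addr=0x14c blk=41 s=1: L1-HIT | VC []
  [7] addr=0x85 blk=16 s=0: L1-HIT | VC []
  [8] addr=0x86 blk=16 s=0: L1-HIT | VC []
  [9] addr=0x7f blk=15 s=7: MISS | VC []
  [10] addr=0xb9 blk=23 s=7: MISS | VC [15]
  [11] addr=0x7b blk=15 s=7: VC-HIT | VC [23]
  [12] addr=0x5d blk=11 s=3: L1-HIT | VC [23]
  [13] addr=0x9a blk=19 s=3: MISS | VC [23, 11]
  [14] addr=0x58 blk=11 s=3: VC-HIT | VC [23, 19]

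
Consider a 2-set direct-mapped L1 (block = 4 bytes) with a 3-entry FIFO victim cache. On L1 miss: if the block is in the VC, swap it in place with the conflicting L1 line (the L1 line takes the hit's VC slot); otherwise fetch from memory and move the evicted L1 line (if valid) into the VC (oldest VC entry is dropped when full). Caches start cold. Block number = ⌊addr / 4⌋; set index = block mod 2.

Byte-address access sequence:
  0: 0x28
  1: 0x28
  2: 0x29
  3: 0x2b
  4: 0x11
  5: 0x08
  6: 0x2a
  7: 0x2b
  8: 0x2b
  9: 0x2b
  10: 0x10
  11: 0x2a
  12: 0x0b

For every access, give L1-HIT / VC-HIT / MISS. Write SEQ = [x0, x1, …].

SEQ = [MISS, L1-HIT, L1-HIT, L1-HIT, MISS, MISS, VC-HIT, L1-HIT, L1-HIT, L1-HIT, VC-HIT, VC-HIT, VC-HIT]

0: 0x28 (blk 10, set 0) → MISS  vc=[]
1: 0x28 (blk 10, set 0) → L1-HIT  vc=[]
2: 0x29 (blk 10, set 0) → L1-HIT  vc=[]
3: 0x2b (blk 10, set 0) → L1-HIT  vc=[]
4: 0x11 (blk 4, set 0) → MISS  vc=[10]
5: 0x8 (blk 2, set 0) → MISS  vc=[10, 4]
6: 0x2a (blk 10, set 0) → VC-HIT  vc=[2, 4]
7: 0x2b (blk 10, set 0) → L1-HIT  vc=[2, 4]
8: 0x2b (blk 10, set 0) → L1-HIT  vc=[2, 4]
9: 0x2b (blk 10, set 0) → L1-HIT  vc=[2, 4]
10: 0x10 (blk 4, set 0) → VC-HIT  vc=[2, 10]
11: 0x2a (blk 10, set 0) → VC-HIT  vc=[2, 4]
12: 0xb (blk 2, set 0) → VC-HIT  vc=[10, 4]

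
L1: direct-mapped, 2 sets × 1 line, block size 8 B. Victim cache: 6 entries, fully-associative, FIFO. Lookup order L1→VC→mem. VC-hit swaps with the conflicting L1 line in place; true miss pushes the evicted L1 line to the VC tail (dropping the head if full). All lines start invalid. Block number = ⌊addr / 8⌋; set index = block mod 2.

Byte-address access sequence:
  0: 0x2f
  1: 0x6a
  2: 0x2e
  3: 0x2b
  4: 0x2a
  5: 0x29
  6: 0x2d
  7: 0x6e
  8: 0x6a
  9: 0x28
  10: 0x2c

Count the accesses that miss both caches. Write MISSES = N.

#0 0x2f→b5/s1 MISS; vc=[]
#1 0x6a→b13/s1 MISS; vc=[5]
#2 0x2e→b5/s1 VC-HIT; vc=[13]
#3 0x2b→b5/s1 L1-HIT; vc=[13]
#4 0x2a→b5/s1 L1-HIT; vc=[13]
#5 0x29→b5/s1 L1-HIT; vc=[13]
#6 0x2d→b5/s1 L1-HIT; vc=[13]
#7 0x6e→b13/s1 VC-HIT; vc=[5]
#8 0x6a→b13/s1 L1-HIT; vc=[5]
#9 0x28→b5/s1 VC-HIT; vc=[13]
#10 0x2c→b5/s1 L1-HIT; vc=[13]

MISSES = 2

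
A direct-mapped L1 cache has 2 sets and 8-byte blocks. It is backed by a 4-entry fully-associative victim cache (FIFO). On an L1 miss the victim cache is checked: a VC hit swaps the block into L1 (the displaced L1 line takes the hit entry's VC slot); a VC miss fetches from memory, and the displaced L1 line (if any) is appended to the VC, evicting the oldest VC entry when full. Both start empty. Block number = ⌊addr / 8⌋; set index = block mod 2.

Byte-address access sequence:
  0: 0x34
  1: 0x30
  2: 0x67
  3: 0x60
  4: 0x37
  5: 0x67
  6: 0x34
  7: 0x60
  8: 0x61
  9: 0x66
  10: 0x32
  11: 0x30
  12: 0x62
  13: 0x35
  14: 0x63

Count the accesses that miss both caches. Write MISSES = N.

0: 0x34 (blk 6, set 0) → MISS  vc=[]
1: 0x30 (blk 6, set 0) → L1-HIT  vc=[]
2: 0x67 (blk 12, set 0) → MISS  vc=[6]
3: 0x60 (blk 12, set 0) → L1-HIT  vc=[6]
4: 0x37 (blk 6, set 0) → VC-HIT  vc=[12]
5: 0x67 (blk 12, set 0) → VC-HIT  vc=[6]
6: 0x34 (blk 6, set 0) → VC-HIT  vc=[12]
7: 0x60 (blk 12, set 0) → VC-HIT  vc=[6]
8: 0x61 (blk 12, set 0) → L1-HIT  vc=[6]
9: 0x66 (blk 12, set 0) → L1-HIT  vc=[6]
10: 0x32 (blk 6, set 0) → VC-HIT  vc=[12]
11: 0x30 (blk 6, set 0) → L1-HIT  vc=[12]
12: 0x62 (blk 12, set 0) → VC-HIT  vc=[6]
13: 0x35 (blk 6, set 0) → VC-HIT  vc=[12]
14: 0x63 (blk 12, set 0) → VC-HIT  vc=[6]

MISSES = 2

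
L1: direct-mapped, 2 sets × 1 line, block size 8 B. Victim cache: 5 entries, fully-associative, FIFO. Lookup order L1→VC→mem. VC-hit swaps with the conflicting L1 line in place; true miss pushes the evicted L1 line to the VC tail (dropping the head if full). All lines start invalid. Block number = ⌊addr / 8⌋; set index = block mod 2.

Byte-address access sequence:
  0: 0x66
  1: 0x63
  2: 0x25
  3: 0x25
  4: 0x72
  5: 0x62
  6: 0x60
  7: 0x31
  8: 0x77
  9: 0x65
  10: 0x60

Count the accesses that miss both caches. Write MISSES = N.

#0 0x66→b12/s0 MISS; vc=[]
#1 0x63→b12/s0 L1-HIT; vc=[]
#2 0x25→b4/s0 MISS; vc=[12]
#3 0x25→b4/s0 L1-HIT; vc=[12]
#4 0x72→b14/s0 MISS; vc=[12,4]
#5 0x62→b12/s0 VC-HIT; vc=[14,4]
#6 0x60→b12/s0 L1-HIT; vc=[14,4]
#7 0x31→b6/s0 MISS; vc=[14,4,12]
#8 0x77→b14/s0 VC-HIT; vc=[6,4,12]
#9 0x65→b12/s0 VC-HIT; vc=[6,4,14]
#10 0x60→b12/s0 L1-HIT; vc=[6,4,14]

MISSES = 4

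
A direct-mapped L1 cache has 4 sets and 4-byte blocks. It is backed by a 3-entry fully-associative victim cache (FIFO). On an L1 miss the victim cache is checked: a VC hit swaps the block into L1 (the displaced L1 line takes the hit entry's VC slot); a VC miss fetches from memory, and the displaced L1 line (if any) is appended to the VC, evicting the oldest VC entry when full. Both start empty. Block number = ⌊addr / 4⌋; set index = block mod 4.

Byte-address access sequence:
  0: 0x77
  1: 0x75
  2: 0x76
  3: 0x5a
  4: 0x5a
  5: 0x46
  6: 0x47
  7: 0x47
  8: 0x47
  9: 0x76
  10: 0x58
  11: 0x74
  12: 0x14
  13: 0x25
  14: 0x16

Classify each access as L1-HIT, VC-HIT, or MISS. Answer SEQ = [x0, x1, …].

SEQ = [MISS, L1-HIT, L1-HIT, MISS, L1-HIT, MISS, L1-HIT, L1-HIT, L1-HIT, VC-HIT, L1-HIT, L1-HIT, MISS, MISS, VC-HIT]

  [0] addr=0x77 blk=29 s=1: MISS | VC []
  [1] addr=0x75 blk=29 s=1: L1-HIT | VC []
  [2] addr=0x76 blk=29 s=1: L1-HIT | VC []
  [3] addr=0x5a blk=22 s=2: MISS | VC []
  [4] addr=0x5a blk=22 s=2: L1-HIT | VC []
  [5] addr=0x46 blk=17 s=1: MISS | VC [29]
  [6] addr=0x47 blk=17 s=1: L1-HIT | VC [29]
  [7] addr=0x47 blk=17 s=1: L1-HIT | VC [29]
  [8] addr=0x47 blk=17 s=1: L1-HIT | VC [29]
  [9] addr=0x76 blk=29 s=1: VC-HIT | VC [17]
  [10] addr=0x58 blk=22 s=2: L1-HIT | VC [17]
  [11] addr=0x74 blk=29 s=1: L1-HIT | VC [17]
  [12] addr=0x14 blk=5 s=1: MISS | VC [17, 29]
  [13] addr=0x25 blk=9 s=1: MISS | VC [17, 29, 5]
  [14] addr=0x16 blk=5 s=1: VC-HIT | VC [17, 29, 9]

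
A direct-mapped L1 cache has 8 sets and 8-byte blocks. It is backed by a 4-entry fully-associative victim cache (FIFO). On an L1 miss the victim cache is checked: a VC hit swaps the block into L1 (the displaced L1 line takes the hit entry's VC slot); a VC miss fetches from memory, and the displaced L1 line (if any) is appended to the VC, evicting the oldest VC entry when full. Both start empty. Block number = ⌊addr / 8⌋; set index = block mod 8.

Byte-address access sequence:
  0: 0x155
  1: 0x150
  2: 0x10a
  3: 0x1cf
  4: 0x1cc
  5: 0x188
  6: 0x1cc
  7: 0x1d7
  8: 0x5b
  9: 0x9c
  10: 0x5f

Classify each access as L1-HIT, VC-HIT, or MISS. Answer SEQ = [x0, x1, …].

  [0] addr=0x155 blk=42 s=2: MISS | VC []
  [1] addr=0x150 blk=42 s=2: L1-HIT | VC []
  [2] addr=0x10a blk=33 s=1: MISS | VC []
  [3] addr=0x1cf blk=57 s=1: MISS | VC [33]
  [4] addr=0x1cc blk=57 s=1: L1-HIT | VC [33]
  [5] addr=0x188 blk=49 s=1: MISS | VC [33, 57]
  [6] addr=0x1cc blk=57 s=1: VC-HIT | VC [33, 49]
  [7] addr=0x1d7 blk=58 s=2: MISS | VC [33, 49, 42]
  [8] addr=0x5b blk=11 s=3: MISS | VC [33, 49, 42]
  [9] addr=0x9c blk=19 s=3: MISS | VC [33, 49, 42, 11]
  [10] addr=0x5f blk=11 s=3: VC-HIT | VC [33, 49, 42, 19]

SEQ = [MISS, L1-HIT, MISS, MISS, L1-HIT, MISS, VC-HIT, MISS, MISS, MISS, VC-HIT]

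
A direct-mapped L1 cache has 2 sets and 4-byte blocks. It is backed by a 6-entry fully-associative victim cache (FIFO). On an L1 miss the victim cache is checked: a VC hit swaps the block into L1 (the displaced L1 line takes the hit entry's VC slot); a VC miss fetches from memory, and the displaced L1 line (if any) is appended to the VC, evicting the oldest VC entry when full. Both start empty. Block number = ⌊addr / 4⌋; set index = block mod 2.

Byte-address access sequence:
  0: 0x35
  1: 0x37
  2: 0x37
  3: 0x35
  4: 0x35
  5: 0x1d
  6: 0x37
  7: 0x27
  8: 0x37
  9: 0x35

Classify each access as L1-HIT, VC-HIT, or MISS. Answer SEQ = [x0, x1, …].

#0 0x35→b13/s1 MISS; vc=[]
#1 0x37→b13/s1 L1-HIT; vc=[]
#2 0x37→b13/s1 L1-HIT; vc=[]
#3 0x35→b13/s1 L1-HIT; vc=[]
#4 0x35→b13/s1 L1-HIT; vc=[]
#5 0x1d→b7/s1 MISS; vc=[13]
#6 0x37→b13/s1 VC-HIT; vc=[7]
#7 0x27→b9/s1 MISS; vc=[7,13]
#8 0x37→b13/s1 VC-HIT; vc=[7,9]
#9 0x35→b13/s1 L1-HIT; vc=[7,9]

SEQ = [MISS, L1-HIT, L1-HIT, L1-HIT, L1-HIT, MISS, VC-HIT, MISS, VC-HIT, L1-HIT]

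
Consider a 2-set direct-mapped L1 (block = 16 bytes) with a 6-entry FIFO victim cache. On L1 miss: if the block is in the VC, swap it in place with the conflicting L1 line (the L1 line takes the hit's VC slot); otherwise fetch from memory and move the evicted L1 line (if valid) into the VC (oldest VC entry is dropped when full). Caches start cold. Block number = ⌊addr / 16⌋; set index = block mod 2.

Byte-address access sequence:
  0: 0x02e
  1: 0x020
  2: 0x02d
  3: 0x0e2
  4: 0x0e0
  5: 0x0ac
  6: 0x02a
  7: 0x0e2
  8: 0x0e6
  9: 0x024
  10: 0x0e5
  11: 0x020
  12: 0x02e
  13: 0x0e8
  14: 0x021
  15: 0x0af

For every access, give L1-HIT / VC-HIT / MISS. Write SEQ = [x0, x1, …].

SEQ = [MISS, L1-HIT, L1-HIT, MISS, L1-HIT, MISS, VC-HIT, VC-HIT, L1-HIT, VC-HIT, VC-HIT, VC-HIT, L1-HIT, VC-HIT, VC-HIT, VC-HIT]

#0 0x2e→b2/s0 MISS; vc=[]
#1 0x20→b2/s0 L1-HIT; vc=[]
#2 0x2d→b2/s0 L1-HIT; vc=[]
#3 0xe2→b14/s0 MISS; vc=[2]
#4 0xe0→b14/s0 L1-HIT; vc=[2]
#5 0xac→b10/s0 MISS; vc=[2,14]
#6 0x2a→b2/s0 VC-HIT; vc=[10,14]
#7 0xe2→b14/s0 VC-HIT; vc=[10,2]
#8 0xe6→b14/s0 L1-HIT; vc=[10,2]
#9 0x24→b2/s0 VC-HIT; vc=[10,14]
#10 0xe5→b14/s0 VC-HIT; vc=[10,2]
#11 0x20→b2/s0 VC-HIT; vc=[10,14]
#12 0x2e→b2/s0 L1-HIT; vc=[10,14]
#13 0xe8→b14/s0 VC-HIT; vc=[10,2]
#14 0x21→b2/s0 VC-HIT; vc=[10,14]
#15 0xaf→b10/s0 VC-HIT; vc=[2,14]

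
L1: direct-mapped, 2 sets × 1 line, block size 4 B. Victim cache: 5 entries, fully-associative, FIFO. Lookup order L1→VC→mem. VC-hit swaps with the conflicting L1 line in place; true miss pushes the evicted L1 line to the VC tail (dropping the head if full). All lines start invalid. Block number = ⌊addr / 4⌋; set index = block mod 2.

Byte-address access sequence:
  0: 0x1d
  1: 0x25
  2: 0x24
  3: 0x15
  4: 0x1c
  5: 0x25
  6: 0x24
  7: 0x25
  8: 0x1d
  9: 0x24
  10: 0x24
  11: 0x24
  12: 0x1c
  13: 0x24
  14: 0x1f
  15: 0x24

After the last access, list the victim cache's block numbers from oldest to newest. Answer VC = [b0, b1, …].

  [0] addr=0x1d blk=7 s=1: MISS | VC []
  [1] addr=0x25 blk=9 s=1: MISS | VC [7]
  [2] addr=0x24 blk=9 s=1: L1-HIT | VC [7]
  [3] addr=0x15 blk=5 s=1: MISS | VC [7, 9]
  [4] addr=0x1c blk=7 s=1: VC-HIT | VC [5, 9]
  [5] addr=0x25 blk=9 s=1: VC-HIT | VC [5, 7]
  [6] addr=0x24 blk=9 s=1: L1-HIT | VC [5, 7]
  [7] addr=0x25 blk=9 s=1: L1-HIT | VC [5, 7]
  [8] addr=0x1d blk=7 s=1: VC-HIT | VC [5, 9]
  [9] addr=0x24 blk=9 s=1: VC-HIT | VC [5, 7]
  [10] addr=0x24 blk=9 s=1: L1-HIT | VC [5, 7]
  [11] addr=0x24 blk=9 s=1: L1-HIT | VC [5, 7]
  [12] addr=0x1c blk=7 s=1: VC-HIT | VC [5, 9]
  [13] addr=0x24 blk=9 s=1: VC-HIT | VC [5, 7]
  [14] addr=0x1f blk=7 s=1: VC-HIT | VC [5, 9]
  [15] addr=0x24 blk=9 s=1: VC-HIT | VC [5, 7]

VC = [5, 7]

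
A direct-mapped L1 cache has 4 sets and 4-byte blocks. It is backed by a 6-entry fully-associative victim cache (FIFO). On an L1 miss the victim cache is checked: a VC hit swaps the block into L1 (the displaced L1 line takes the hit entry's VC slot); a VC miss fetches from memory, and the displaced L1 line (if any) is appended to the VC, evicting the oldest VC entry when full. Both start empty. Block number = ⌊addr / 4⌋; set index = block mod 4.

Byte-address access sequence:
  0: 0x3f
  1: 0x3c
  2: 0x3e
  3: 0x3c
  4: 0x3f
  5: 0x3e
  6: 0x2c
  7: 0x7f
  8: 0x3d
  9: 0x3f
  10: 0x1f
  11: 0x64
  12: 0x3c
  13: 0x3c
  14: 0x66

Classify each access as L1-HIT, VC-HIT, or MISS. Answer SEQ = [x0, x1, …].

SEQ = [MISS, L1-HIT, L1-HIT, L1-HIT, L1-HIT, L1-HIT, MISS, MISS, VC-HIT, L1-HIT, MISS, MISS, VC-HIT, L1-HIT, L1-HIT]

#0 0x3f→b15/s3 MISS; vc=[]
#1 0x3c→b15/s3 L1-HIT; vc=[]
#2 0x3e→b15/s3 L1-HIT; vc=[]
#3 0x3c→b15/s3 L1-HIT; vc=[]
#4 0x3f→b15/s3 L1-HIT; vc=[]
#5 0x3e→b15/s3 L1-HIT; vc=[]
#6 0x2c→b11/s3 MISS; vc=[15]
#7 0x7f→b31/s3 MISS; vc=[15,11]
#8 0x3d→b15/s3 VC-HIT; vc=[31,11]
#9 0x3f→b15/s3 L1-HIT; vc=[31,11]
#10 0x1f→b7/s3 MISS; vc=[31,11,15]
#11 0x64→b25/s1 MISS; vc=[31,11,15]
#12 0x3c→b15/s3 VC-HIT; vc=[31,11,7]
#13 0x3c→b15/s3 L1-HIT; vc=[31,11,7]
#14 0x66→b25/s1 L1-HIT; vc=[31,11,7]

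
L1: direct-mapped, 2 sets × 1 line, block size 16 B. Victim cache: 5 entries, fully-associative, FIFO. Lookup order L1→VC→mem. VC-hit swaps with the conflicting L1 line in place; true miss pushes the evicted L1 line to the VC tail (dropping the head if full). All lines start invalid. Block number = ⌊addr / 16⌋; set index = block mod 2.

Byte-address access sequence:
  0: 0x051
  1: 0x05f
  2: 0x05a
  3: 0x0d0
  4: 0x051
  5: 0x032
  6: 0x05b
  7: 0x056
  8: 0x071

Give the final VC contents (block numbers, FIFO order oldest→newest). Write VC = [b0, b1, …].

VC = [13, 3, 5]

#0 0x51→b5/s1 MISS; vc=[]
#1 0x5f→b5/s1 L1-HIT; vc=[]
#2 0x5a→b5/s1 L1-HIT; vc=[]
#3 0xd0→b13/s1 MISS; vc=[5]
#4 0x51→b5/s1 VC-HIT; vc=[13]
#5 0x32→b3/s1 MISS; vc=[13,5]
#6 0x5b→b5/s1 VC-HIT; vc=[13,3]
#7 0x56→b5/s1 L1-HIT; vc=[13,3]
#8 0x71→b7/s1 MISS; vc=[13,3,5]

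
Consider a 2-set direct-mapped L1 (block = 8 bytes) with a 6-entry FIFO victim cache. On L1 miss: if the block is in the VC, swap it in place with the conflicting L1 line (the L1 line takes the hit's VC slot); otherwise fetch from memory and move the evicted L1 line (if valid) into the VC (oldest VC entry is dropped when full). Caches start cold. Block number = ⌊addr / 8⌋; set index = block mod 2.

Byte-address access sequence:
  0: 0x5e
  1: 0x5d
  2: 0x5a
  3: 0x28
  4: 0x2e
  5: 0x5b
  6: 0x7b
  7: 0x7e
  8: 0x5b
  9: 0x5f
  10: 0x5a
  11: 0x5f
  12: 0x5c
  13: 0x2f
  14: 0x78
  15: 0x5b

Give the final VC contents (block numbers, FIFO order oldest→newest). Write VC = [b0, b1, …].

VC = [15, 5]

0: 0x5e (blk 11, set 1) → MISS  vc=[]
1: 0x5d (blk 11, set 1) → L1-HIT  vc=[]
2: 0x5a (blk 11, set 1) → L1-HIT  vc=[]
3: 0x28 (blk 5, set 1) → MISS  vc=[11]
4: 0x2e (blk 5, set 1) → L1-HIT  vc=[11]
5: 0x5b (blk 11, set 1) → VC-HIT  vc=[5]
6: 0x7b (blk 15, set 1) → MISS  vc=[5, 11]
7: 0x7e (blk 15, set 1) → L1-HIT  vc=[5, 11]
8: 0x5b (blk 11, set 1) → VC-HIT  vc=[5, 15]
9: 0x5f (blk 11, set 1) → L1-HIT  vc=[5, 15]
10: 0x5a (blk 11, set 1) → L1-HIT  vc=[5, 15]
11: 0x5f (blk 11, set 1) → L1-HIT  vc=[5, 15]
12: 0x5c (blk 11, set 1) → L1-HIT  vc=[5, 15]
13: 0x2f (blk 5, set 1) → VC-HIT  vc=[11, 15]
14: 0x78 (blk 15, set 1) → VC-HIT  vc=[11, 5]
15: 0x5b (blk 11, set 1) → VC-HIT  vc=[15, 5]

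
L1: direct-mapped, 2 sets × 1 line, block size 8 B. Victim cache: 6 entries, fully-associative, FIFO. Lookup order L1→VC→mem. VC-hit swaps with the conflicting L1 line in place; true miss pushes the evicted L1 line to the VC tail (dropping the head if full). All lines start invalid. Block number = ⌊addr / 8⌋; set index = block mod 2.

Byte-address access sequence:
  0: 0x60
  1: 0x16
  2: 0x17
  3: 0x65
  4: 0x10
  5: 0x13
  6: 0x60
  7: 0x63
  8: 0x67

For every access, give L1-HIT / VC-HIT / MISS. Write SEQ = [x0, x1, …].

SEQ = [MISS, MISS, L1-HIT, VC-HIT, VC-HIT, L1-HIT, VC-HIT, L1-HIT, L1-HIT]

  [0] addr=0x60 blk=12 s=0: MISS | VC []
  [1] addr=0x16 blk=2 s=0: MISS | VC [12]
  [2] addr=0x17 blk=2 s=0: L1-HIT | VC [12]
  [3] addr=0x65 blk=12 s=0: VC-HIT | VC [2]
  [4] addr=0x10 blk=2 s=0: VC-HIT | VC [12]
  [5] addr=0x13 blk=2 s=0: L1-HIT | VC [12]
  [6] addr=0x60 blk=12 s=0: VC-HIT | VC [2]
  [7] addr=0x63 blk=12 s=0: L1-HIT | VC [2]
  [8] addr=0x67 blk=12 s=0: L1-HIT | VC [2]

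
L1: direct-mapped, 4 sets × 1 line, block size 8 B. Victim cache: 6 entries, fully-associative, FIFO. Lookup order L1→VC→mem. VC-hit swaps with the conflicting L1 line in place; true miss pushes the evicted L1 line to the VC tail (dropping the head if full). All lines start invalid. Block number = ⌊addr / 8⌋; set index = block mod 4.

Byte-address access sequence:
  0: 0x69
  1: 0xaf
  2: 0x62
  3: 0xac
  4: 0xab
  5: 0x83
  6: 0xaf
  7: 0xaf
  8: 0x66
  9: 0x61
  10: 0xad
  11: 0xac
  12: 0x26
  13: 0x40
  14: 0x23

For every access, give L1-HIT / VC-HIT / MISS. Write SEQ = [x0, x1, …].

SEQ = [MISS, MISS, MISS, L1-HIT, L1-HIT, MISS, L1-HIT, L1-HIT, VC-HIT, L1-HIT, L1-HIT, L1-HIT, MISS, MISS, VC-HIT]

#0 0x69→b13/s1 MISS; vc=[]
#1 0xaf→b21/s1 MISS; vc=[13]
#2 0x62→b12/s0 MISS; vc=[13]
#3 0xac→b21/s1 L1-HIT; vc=[13]
#4 0xab→b21/s1 L1-HIT; vc=[13]
#5 0x83→b16/s0 MISS; vc=[13,12]
#6 0xaf→b21/s1 L1-HIT; vc=[13,12]
#7 0xaf→b21/s1 L1-HIT; vc=[13,12]
#8 0x66→b12/s0 VC-HIT; vc=[13,16]
#9 0x61→b12/s0 L1-HIT; vc=[13,16]
#10 0xad→b21/s1 L1-HIT; vc=[13,16]
#11 0xac→b21/s1 L1-HIT; vc=[13,16]
#12 0x26→b4/s0 MISS; vc=[13,16,12]
#13 0x40→b8/s0 MISS; vc=[13,16,12,4]
#14 0x23→b4/s0 VC-HIT; vc=[13,16,12,8]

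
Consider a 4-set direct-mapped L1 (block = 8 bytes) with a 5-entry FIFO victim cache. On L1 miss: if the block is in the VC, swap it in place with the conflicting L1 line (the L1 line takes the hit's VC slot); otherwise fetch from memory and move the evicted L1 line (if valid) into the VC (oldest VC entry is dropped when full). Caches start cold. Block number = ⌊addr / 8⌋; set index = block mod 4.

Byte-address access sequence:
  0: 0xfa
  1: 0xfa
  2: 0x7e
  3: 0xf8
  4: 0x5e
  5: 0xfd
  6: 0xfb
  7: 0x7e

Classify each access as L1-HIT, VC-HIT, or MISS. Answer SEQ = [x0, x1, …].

  [0] addr=0xfa blk=31 s=3: MISS | VC []
  [1] addr=0xfa blk=31 s=3: L1-HIT | VC []
  [2] addr=0x7e blk=15 s=3: MISS | VC [31]
  [3] addr=0xf8 blk=31 s=3: VC-HIT | VC [15]
  [4] addr=0x5e blk=11 s=3: MISS | VC [15, 31]
  [5] addr=0xfd blk=31 s=3: VC-HIT | VC [15, 11]
  [6] addr=0xfb blk=31 s=3: L1-HIT | VC [15, 11]
  [7] addr=0x7e blk=15 s=3: VC-HIT | VC [31, 11]

SEQ = [MISS, L1-HIT, MISS, VC-HIT, MISS, VC-HIT, L1-HIT, VC-HIT]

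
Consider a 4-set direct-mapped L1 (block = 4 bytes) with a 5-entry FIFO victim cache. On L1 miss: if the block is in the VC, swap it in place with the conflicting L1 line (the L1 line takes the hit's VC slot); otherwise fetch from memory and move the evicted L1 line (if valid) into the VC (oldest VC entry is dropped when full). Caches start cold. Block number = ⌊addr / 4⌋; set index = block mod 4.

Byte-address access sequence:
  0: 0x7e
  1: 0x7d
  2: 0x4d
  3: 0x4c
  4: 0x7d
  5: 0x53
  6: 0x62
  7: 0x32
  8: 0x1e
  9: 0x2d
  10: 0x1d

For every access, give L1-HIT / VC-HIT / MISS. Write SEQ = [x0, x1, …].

  [0] addr=0x7e blk=31 s=3: MISS | VC []
  [1] addr=0x7d blk=31 s=3: L1-HIT | VC []
  [2] addr=0x4d blk=19 s=3: MISS | VC [31]
  [3] addr=0x4c blk=19 s=3: L1-HIT | VC [31]
  [4] addr=0x7d blk=31 s=3: VC-HIT | VC [19]
  [5] addr=0x53 blk=20 s=0: MISS | VC [19]
  [6] addr=0x62 blk=24 s=0: MISS | VC [19, 20]
  [7] addr=0x32 blk=12 s=0: MISS | VC [19, 20, 24]
  [8] addr=0x1e blk=7 s=3: MISS | VC [19, 20, 24, 31]
  [9] addr=0x2d blk=11 s=3: MISS | VC [19, 20, 24, 31, 7]
  [10] addr=0x1d blk=7 s=3: VC-HIT | VC [19, 20, 24, 31, 11]

SEQ = [MISS, L1-HIT, MISS, L1-HIT, VC-HIT, MISS, MISS, MISS, MISS, MISS, VC-HIT]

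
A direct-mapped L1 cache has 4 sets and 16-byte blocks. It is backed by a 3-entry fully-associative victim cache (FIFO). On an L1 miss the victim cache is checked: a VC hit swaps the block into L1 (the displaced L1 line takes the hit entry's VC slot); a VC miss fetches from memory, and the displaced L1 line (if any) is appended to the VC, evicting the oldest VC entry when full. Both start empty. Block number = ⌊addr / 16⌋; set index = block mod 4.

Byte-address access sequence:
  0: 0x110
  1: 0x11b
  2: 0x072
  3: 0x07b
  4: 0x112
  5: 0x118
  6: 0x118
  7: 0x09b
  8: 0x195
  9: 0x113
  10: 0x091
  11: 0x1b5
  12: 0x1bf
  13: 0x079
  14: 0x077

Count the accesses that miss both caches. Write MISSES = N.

0: 0x110 (blk 17, set 1) → MISS  vc=[]
1: 0x11b (blk 17, set 1) → L1-HIT  vc=[]
2: 0x72 (blk 7, set 3) → MISS  vc=[]
3: 0x7b (blk 7, set 3) → L1-HIT  vc=[]
4: 0x112 (blk 17, set 1) → L1-HIT  vc=[]
5: 0x118 (blk 17, set 1) → L1-HIT  vc=[]
6: 0x118 (blk 17, set 1) → L1-HIT  vc=[]
7: 0x9b (blk 9, set 1) → MISS  vc=[17]
8: 0x195 (blk 25, set 1) → MISS  vc=[17, 9]
9: 0x113 (blk 17, set 1) → VC-HIT  vc=[25, 9]
10: 0x91 (blk 9, set 1) → VC-HIT  vc=[25, 17]
11: 0x1b5 (blk 27, set 3) → MISS  vc=[25, 17, 7]
12: 0x1bf (blk 27, set 3) → L1-HIT  vc=[25, 17, 7]
13: 0x79 (blk 7, set 3) → VC-HIT  vc=[25, 17, 27]
14: 0x77 (blk 7, set 3) → L1-HIT  vc=[25, 17, 27]

MISSES = 5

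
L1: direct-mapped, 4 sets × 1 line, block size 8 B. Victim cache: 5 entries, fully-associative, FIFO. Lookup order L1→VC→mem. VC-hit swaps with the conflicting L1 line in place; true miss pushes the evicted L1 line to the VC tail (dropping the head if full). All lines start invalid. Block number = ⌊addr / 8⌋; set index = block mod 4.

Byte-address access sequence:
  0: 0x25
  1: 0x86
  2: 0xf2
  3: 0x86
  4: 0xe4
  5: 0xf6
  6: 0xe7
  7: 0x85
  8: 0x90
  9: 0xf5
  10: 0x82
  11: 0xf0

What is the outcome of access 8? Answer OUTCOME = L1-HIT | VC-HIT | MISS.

OUTCOME = MISS

#0 0x25→b4/s0 MISS; vc=[]
#1 0x86→b16/s0 MISS; vc=[4]
#2 0xf2→b30/s2 MISS; vc=[4]
#3 0x86→b16/s0 L1-HIT; vc=[4]
#4 0xe4→b28/s0 MISS; vc=[4,16]
#5 0xf6→b30/s2 L1-HIT; vc=[4,16]
#6 0xe7→b28/s0 L1-HIT; vc=[4,16]
#7 0x85→b16/s0 VC-HIT; vc=[4,28]
#8 0x90→b18/s2 MISS; vc=[4,28,30]
#9 0xf5→b30/s2 VC-HIT; vc=[4,28,18]
#10 0x82→b16/s0 L1-HIT; vc=[4,28,18]
#11 0xf0→b30/s2 L1-HIT; vc=[4,28,18]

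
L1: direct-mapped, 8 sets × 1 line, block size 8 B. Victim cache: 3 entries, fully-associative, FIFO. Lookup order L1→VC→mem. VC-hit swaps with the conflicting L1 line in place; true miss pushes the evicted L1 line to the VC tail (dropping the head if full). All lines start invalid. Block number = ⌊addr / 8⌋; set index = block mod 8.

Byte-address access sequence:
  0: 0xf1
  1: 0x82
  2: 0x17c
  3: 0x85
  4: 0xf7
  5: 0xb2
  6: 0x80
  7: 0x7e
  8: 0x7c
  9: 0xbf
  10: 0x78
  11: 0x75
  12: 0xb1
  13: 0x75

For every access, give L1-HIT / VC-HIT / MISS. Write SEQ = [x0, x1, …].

SEQ = [MISS, MISS, MISS, L1-HIT, L1-HIT, MISS, L1-HIT, MISS, L1-HIT, MISS, VC-HIT, MISS, VC-HIT, VC-HIT]

0: 0xf1 (blk 30, set 6) → MISS  vc=[]
1: 0x82 (blk 16, set 0) → MISS  vc=[]
2: 0x17c (blk 47, set 7) → MISS  vc=[]
3: 0x85 (blk 16, set 0) → L1-HIT  vc=[]
4: 0xf7 (blk 30, set 6) → L1-HIT  vc=[]
5: 0xb2 (blk 22, set 6) → MISS  vc=[30]
6: 0x80 (blk 16, set 0) → L1-HIT  vc=[30]
7: 0x7e (blk 15, set 7) → MISS  vc=[30, 47]
8: 0x7c (blk 15, set 7) → L1-HIT  vc=[30, 47]
9: 0xbf (blk 23, set 7) → MISS  vc=[30, 47, 15]
10: 0x78 (blk 15, set 7) → VC-HIT  vc=[30, 47, 23]
11: 0x75 (blk 14, set 6) → MISS  vc=[47, 23, 22]
12: 0xb1 (blk 22, set 6) → VC-HIT  vc=[47, 23, 14]
13: 0x75 (blk 14, set 6) → VC-HIT  vc=[47, 23, 22]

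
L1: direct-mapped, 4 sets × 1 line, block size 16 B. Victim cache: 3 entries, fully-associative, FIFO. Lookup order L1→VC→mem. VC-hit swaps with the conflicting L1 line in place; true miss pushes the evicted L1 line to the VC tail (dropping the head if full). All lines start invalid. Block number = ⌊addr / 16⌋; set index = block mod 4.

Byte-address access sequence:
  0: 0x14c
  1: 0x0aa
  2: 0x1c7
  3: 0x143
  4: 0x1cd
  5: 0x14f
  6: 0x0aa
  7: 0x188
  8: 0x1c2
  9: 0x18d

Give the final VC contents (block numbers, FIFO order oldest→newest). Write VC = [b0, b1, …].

  [0] addr=0x14c blk=20 s=0: MISS | VC []
  [1] addr=0xaa blk=10 s=2: MISS | VC []
  [2] addr=0x1c7 blk=28 s=0: MISS | VC [20]
  [3] addr=0x143 blk=20 s=0: VC-HIT | VC [28]
  [4] addr=0x1cd blk=28 s=0: VC-HIT | VC [20]
  [5] addr=0x14f blk=20 s=0: VC-HIT | VC [28]
  [6] addr=0xaa blk=10 s=2: L1-HIT | VC [28]
  [7] addr=0x188 blk=24 s=0: MISS | VC [28, 20]
  [8] addr=0x1c2 blk=28 s=0: VC-HIT | VC [24, 20]
  [9] addr=0x18d blk=24 s=0: VC-HIT | VC [28, 20]

VC = [28, 20]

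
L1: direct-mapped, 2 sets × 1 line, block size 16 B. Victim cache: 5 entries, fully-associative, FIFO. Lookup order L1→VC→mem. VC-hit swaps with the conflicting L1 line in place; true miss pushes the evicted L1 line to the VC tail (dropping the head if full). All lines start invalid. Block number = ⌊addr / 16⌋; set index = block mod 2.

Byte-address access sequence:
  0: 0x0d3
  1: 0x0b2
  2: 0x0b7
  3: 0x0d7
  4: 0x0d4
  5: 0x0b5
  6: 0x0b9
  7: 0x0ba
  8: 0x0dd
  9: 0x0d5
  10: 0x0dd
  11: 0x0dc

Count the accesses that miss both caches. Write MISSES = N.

MISSES = 2

0: 0xd3 (blk 13, set 1) → MISS  vc=[]
1: 0xb2 (blk 11, set 1) → MISS  vc=[13]
2: 0xb7 (blk 11, set 1) → L1-HIT  vc=[13]
3: 0xd7 (blk 13, set 1) → VC-HIT  vc=[11]
4: 0xd4 (blk 13, set 1) → L1-HIT  vc=[11]
5: 0xb5 (blk 11, set 1) → VC-HIT  vc=[13]
6: 0xb9 (blk 11, set 1) → L1-HIT  vc=[13]
7: 0xba (blk 11, set 1) → L1-HIT  vc=[13]
8: 0xdd (blk 13, set 1) → VC-HIT  vc=[11]
9: 0xd5 (blk 13, set 1) → L1-HIT  vc=[11]
10: 0xdd (blk 13, set 1) → L1-HIT  vc=[11]
11: 0xdc (blk 13, set 1) → L1-HIT  vc=[11]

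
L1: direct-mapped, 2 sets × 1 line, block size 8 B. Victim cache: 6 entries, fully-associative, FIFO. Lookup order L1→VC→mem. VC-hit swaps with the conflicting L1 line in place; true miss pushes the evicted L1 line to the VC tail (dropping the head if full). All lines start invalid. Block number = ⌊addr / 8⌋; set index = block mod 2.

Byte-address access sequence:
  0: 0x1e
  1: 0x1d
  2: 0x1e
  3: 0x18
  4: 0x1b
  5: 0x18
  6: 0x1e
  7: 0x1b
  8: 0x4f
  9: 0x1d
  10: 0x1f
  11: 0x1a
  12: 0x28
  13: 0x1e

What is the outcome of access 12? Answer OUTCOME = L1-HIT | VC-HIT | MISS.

OUTCOME = MISS

0: 0x1e (blk 3, set 1) → MISS  vc=[]
1: 0x1d (blk 3, set 1) → L1-HIT  vc=[]
2: 0x1e (blk 3, set 1) → L1-HIT  vc=[]
3: 0x18 (blk 3, set 1) → L1-HIT  vc=[]
4: 0x1b (blk 3, set 1) → L1-HIT  vc=[]
5: 0x18 (blk 3, set 1) → L1-HIT  vc=[]
6: 0x1e (blk 3, set 1) → L1-HIT  vc=[]
7: 0x1b (blk 3, set 1) → L1-HIT  vc=[]
8: 0x4f (blk 9, set 1) → MISS  vc=[3]
9: 0x1d (blk 3, set 1) → VC-HIT  vc=[9]
10: 0x1f (blk 3, set 1) → L1-HIT  vc=[9]
11: 0x1a (blk 3, set 1) → L1-HIT  vc=[9]
12: 0x28 (blk 5, set 1) → MISS  vc=[9, 3]
13: 0x1e (blk 3, set 1) → VC-HIT  vc=[9, 5]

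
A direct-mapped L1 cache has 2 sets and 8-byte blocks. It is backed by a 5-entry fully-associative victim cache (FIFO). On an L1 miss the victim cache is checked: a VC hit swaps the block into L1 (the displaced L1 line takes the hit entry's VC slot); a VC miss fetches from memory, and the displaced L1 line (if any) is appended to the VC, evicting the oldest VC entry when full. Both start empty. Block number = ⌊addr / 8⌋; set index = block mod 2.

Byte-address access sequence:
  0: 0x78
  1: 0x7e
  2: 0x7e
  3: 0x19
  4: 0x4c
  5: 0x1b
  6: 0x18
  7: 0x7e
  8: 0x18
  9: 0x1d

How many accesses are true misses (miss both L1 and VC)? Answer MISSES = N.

MISSES = 3

#0 0x78→b15/s1 MISS; vc=[]
#1 0x7e→b15/s1 L1-HIT; vc=[]
#2 0x7e→b15/s1 L1-HIT; vc=[]
#3 0x19→b3/s1 MISS; vc=[15]
#4 0x4c→b9/s1 MISS; vc=[15,3]
#5 0x1b→b3/s1 VC-HIT; vc=[15,9]
#6 0x18→b3/s1 L1-HIT; vc=[15,9]
#7 0x7e→b15/s1 VC-HIT; vc=[3,9]
#8 0x18→b3/s1 VC-HIT; vc=[15,9]
#9 0x1d→b3/s1 L1-HIT; vc=[15,9]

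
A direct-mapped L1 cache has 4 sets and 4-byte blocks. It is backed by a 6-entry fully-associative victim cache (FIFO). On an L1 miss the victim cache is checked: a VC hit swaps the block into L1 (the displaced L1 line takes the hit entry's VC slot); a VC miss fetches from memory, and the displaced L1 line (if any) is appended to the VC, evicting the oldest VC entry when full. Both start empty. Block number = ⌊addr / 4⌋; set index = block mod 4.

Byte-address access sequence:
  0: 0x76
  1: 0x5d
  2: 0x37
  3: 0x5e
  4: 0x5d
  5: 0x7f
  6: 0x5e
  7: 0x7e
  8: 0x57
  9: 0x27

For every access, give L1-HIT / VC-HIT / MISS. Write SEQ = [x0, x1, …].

SEQ = [MISS, MISS, MISS, L1-HIT, L1-HIT, MISS, VC-HIT, VC-HIT, MISS, MISS]

0: 0x76 (blk 29, set 1) → MISS  vc=[]
1: 0x5d (blk 23, set 3) → MISS  vc=[]
2: 0x37 (blk 13, set 1) → MISS  vc=[29]
3: 0x5e (blk 23, set 3) → L1-HIT  vc=[29]
4: 0x5d (blk 23, set 3) → L1-HIT  vc=[29]
5: 0x7f (blk 31, set 3) → MISS  vc=[29, 23]
6: 0x5e (blk 23, set 3) → VC-HIT  vc=[29, 31]
7: 0x7e (blk 31, set 3) → VC-HIT  vc=[29, 23]
8: 0x57 (blk 21, set 1) → MISS  vc=[29, 23, 13]
9: 0x27 (blk 9, set 1) → MISS  vc=[29, 23, 13, 21]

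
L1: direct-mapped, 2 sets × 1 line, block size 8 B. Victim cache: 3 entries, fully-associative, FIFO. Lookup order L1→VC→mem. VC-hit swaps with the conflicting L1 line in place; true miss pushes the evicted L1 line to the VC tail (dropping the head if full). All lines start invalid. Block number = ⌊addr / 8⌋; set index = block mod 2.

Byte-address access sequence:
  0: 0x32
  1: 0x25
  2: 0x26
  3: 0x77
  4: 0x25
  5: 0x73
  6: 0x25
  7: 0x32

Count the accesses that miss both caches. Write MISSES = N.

MISSES = 3

#0 0x32→b6/s0 MISS; vc=[]
#1 0x25→b4/s0 MISS; vc=[6]
#2 0x26→b4/s0 L1-HIT; vc=[6]
#3 0x77→b14/s0 MISS; vc=[6,4]
#4 0x25→b4/s0 VC-HIT; vc=[6,14]
#5 0x73→b14/s0 VC-HIT; vc=[6,4]
#6 0x25→b4/s0 VC-HIT; vc=[6,14]
#7 0x32→b6/s0 VC-HIT; vc=[4,14]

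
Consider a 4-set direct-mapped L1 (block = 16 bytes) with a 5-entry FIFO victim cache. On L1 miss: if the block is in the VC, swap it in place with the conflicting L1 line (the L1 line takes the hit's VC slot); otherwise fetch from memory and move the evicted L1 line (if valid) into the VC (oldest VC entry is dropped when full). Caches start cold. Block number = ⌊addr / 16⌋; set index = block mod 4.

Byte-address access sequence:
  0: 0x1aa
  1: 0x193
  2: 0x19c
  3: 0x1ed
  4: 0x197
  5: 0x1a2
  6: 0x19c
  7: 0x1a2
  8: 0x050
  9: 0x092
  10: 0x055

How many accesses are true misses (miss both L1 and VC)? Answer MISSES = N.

MISSES = 5

0: 0x1aa (blk 26, set 2) → MISS  vc=[]
1: 0x193 (blk 25, set 1) → MISS  vc=[]
2: 0x19c (blk 25, set 1) → L1-HIT  vc=[]
3: 0x1ed (blk 30, set 2) → MISS  vc=[26]
4: 0x197 (blk 25, set 1) → L1-HIT  vc=[26]
5: 0x1a2 (blk 26, set 2) → VC-HIT  vc=[30]
6: 0x19c (blk 25, set 1) → L1-HIT  vc=[30]
7: 0x1a2 (blk 26, set 2) → L1-HIT  vc=[30]
8: 0x50 (blk 5, set 1) → MISS  vc=[30, 25]
9: 0x92 (blk 9, set 1) → MISS  vc=[30, 25, 5]
10: 0x55 (blk 5, set 1) → VC-HIT  vc=[30, 25, 9]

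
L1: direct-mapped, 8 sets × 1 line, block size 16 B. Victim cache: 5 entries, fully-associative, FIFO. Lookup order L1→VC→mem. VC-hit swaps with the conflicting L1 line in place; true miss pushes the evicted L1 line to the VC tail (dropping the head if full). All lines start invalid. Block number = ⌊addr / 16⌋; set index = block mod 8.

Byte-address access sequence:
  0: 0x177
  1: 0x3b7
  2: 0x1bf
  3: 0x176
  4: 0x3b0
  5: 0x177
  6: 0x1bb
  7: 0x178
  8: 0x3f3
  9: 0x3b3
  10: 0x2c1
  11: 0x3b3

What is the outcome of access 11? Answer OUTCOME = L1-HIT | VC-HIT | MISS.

OUTCOME = L1-HIT

#0 0x177→b23/s7 MISS; vc=[]
#1 0x3b7→b59/s3 MISS; vc=[]
#2 0x1bf→b27/s3 MISS; vc=[59]
#3 0x176→b23/s7 L1-HIT; vc=[59]
#4 0x3b0→b59/s3 VC-HIT; vc=[27]
#5 0x177→b23/s7 L1-HIT; vc=[27]
#6 0x1bb→b27/s3 VC-HIT; vc=[59]
#7 0x178→b23/s7 L1-HIT; vc=[59]
#8 0x3f3→b63/s7 MISS; vc=[59,23]
#9 0x3b3→b59/s3 VC-HIT; vc=[27,23]
#10 0x2c1→b44/s4 MISS; vc=[27,23]
#11 0x3b3→b59/s3 L1-HIT; vc=[27,23]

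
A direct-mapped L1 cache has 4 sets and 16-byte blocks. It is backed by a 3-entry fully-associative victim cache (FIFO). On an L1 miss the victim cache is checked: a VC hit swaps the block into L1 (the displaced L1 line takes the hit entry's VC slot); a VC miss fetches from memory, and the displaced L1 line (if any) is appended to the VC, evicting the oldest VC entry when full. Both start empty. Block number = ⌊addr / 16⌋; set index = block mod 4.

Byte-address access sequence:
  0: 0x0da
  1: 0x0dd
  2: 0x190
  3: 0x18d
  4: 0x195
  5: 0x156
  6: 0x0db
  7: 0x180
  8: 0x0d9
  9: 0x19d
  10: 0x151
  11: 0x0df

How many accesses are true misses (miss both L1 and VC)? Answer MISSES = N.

#0 0xda→b13/s1 MISS; vc=[]
#1 0xdd→b13/s1 L1-HIT; vc=[]
#2 0x190→b25/s1 MISS; vc=[13]
#3 0x18d→b24/s0 MISS; vc=[13]
#4 0x195→b25/s1 L1-HIT; vc=[13]
#5 0x156→b21/s1 MISS; vc=[13,25]
#6 0xdb→b13/s1 VC-HIT; vc=[21,25]
#7 0x180→b24/s0 L1-HIT; vc=[21,25]
#8 0xd9→b13/s1 L1-HIT; vc=[21,25]
#9 0x19d→b25/s1 VC-HIT; vc=[21,13]
#10 0x151→b21/s1 VC-HIT; vc=[25,13]
#11 0xdf→b13/s1 VC-HIT; vc=[25,21]

MISSES = 4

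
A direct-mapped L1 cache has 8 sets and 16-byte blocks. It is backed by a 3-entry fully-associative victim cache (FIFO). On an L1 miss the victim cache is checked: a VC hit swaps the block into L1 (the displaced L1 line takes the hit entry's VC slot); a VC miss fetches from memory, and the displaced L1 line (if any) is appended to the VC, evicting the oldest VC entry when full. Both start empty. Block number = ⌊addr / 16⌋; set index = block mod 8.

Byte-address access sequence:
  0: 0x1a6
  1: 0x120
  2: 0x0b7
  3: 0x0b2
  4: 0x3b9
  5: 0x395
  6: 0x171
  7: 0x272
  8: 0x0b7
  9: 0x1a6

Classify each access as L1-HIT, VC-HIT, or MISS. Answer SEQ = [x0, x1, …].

SEQ = [MISS, MISS, MISS, L1-HIT, MISS, MISS, MISS, MISS, VC-HIT, VC-HIT]

#0 0x1a6→b26/s2 MISS; vc=[]
#1 0x120→b18/s2 MISS; vc=[26]
#2 0xb7→b11/s3 MISS; vc=[26]
#3 0xb2→b11/s3 L1-HIT; vc=[26]
#4 0x3b9→b59/s3 MISS; vc=[26,11]
#5 0x395→b57/s1 MISS; vc=[26,11]
#6 0x171→b23/s7 MISS; vc=[26,11]
#7 0x272→b39/s7 MISS; vc=[26,11,23]
#8 0xb7→b11/s3 VC-HIT; vc=[26,59,23]
#9 0x1a6→b26/s2 VC-HIT; vc=[18,59,23]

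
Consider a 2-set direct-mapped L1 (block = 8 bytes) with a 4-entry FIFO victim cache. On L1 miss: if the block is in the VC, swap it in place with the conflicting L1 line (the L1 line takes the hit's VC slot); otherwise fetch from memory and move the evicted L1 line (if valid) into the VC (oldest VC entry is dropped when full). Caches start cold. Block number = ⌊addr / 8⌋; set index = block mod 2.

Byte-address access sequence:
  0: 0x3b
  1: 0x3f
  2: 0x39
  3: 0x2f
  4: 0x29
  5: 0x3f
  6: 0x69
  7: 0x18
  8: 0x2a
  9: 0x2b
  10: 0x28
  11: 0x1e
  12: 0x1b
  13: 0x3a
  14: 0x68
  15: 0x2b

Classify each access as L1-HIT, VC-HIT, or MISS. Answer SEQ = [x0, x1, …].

#0 0x3b→b7/s1 MISS; vc=[]
#1 0x3f→b7/s1 L1-HIT; vc=[]
#2 0x39→b7/s1 L1-HIT; vc=[]
#3 0x2f→b5/s1 MISS; vc=[7]
#4 0x29→b5/s1 L1-HIT; vc=[7]
#5 0x3f→b7/s1 VC-HIT; vc=[5]
#6 0x69→b13/s1 MISS; vc=[5,7]
#7 0x18→b3/s1 MISS; vc=[5,7,13]
#8 0x2a→b5/s1 VC-HIT; vc=[3,7,13]
#9 0x2b→b5/s1 L1-HIT; vc=[3,7,13]
#10 0x28→b5/s1 L1-HIT; vc=[3,7,13]
#11 0x1e→b3/s1 VC-HIT; vc=[5,7,13]
#12 0x1b→b3/s1 L1-HIT; vc=[5,7,13]
#13 0x3a→b7/s1 VC-HIT; vc=[5,3,13]
#14 0x68→b13/s1 VC-HIT; vc=[5,3,7]
#15 0x2b→b5/s1 VC-HIT; vc=[13,3,7]

SEQ = [MISS, L1-HIT, L1-HIT, MISS, L1-HIT, VC-HIT, MISS, MISS, VC-HIT, L1-HIT, L1-HIT, VC-HIT, L1-HIT, VC-HIT, VC-HIT, VC-HIT]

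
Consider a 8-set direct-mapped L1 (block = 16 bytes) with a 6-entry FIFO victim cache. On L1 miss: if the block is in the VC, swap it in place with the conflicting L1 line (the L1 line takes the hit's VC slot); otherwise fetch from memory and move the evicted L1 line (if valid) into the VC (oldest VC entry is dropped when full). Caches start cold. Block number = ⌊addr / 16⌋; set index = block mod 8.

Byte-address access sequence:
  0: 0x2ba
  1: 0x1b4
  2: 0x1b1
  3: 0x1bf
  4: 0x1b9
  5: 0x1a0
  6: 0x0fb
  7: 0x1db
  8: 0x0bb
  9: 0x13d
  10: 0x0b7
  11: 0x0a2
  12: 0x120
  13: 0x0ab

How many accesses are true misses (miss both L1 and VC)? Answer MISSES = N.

  [0] addr=0x2ba blk=43 s=3: MISS | VC []
  [1] addr=0x1b4 blk=27 s=3: MISS | VC [43]
  [2] addr=0x1b1 blk=27 s=3: L1-HIT | VC [43]
  [3] addr=0x1bf blk=27 s=3: L1-HIT | VC [43]
  [4] addr=0x1b9 blk=27 s=3: L1-HIT | VC [43]
  [5] addr=0x1a0 blk=26 s=2: MISS | VC [43]
  [6] addr=0xfb blk=15 s=7: MISS | VC [43]
  [7] addr=0x1db blk=29 s=5: MISS | VC [43]
  [8] addr=0xbb blk=11 s=3: MISS | VC [43, 27]
  [9] addr=0x13d blk=19 s=3: MISS | VC [43, 27, 11]
  [10] addr=0xb7 blk=11 s=3: VC-HIT | VC [43, 27, 19]
  [11] addr=0xa2 blk=10 s=2: MISS | VC [43, 27, 19, 26]
  [12] addr=0x120 blk=18 s=2: MISS | VC [43, 27, 19, 26, 10]
  [13] addr=0xab blk=10 s=2: VC-HIT | VC [43, 27, 19, 26, 18]

MISSES = 9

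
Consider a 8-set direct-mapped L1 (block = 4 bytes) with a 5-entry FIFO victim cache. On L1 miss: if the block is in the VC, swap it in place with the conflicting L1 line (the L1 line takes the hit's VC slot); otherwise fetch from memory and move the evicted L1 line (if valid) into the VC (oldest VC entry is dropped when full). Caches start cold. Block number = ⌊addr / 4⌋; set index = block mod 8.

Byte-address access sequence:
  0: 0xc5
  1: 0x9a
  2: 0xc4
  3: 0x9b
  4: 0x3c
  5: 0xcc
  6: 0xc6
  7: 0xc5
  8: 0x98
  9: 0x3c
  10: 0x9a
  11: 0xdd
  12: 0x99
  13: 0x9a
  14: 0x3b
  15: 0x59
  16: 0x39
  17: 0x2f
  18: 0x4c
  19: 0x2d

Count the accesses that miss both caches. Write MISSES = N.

MISSES = 9

#0 0xc5→b49/s1 MISS; vc=[]
#1 0x9a→b38/s6 MISS; vc=[]
#2 0xc4→b49/s1 L1-HIT; vc=[]
#3 0x9b→b38/s6 L1-HIT; vc=[]
#4 0x3c→b15/s7 MISS; vc=[]
#5 0xcc→b51/s3 MISS; vc=[]
#6 0xc6→b49/s1 L1-HIT; vc=[]
#7 0xc5→b49/s1 L1-HIT; vc=[]
#8 0x98→b38/s6 L1-HIT; vc=[]
#9 0x3c→b15/s7 L1-HIT; vc=[]
#10 0x9a→b38/s6 L1-HIT; vc=[]
#11 0xdd→b55/s7 MISS; vc=[15]
#12 0x99→b38/s6 L1-HIT; vc=[15]
#13 0x9a→b38/s6 L1-HIT; vc=[15]
#14 0x3b→b14/s6 MISS; vc=[15,38]
#15 0x59→b22/s6 MISS; vc=[15,38,14]
#16 0x39→b14/s6 VC-HIT; vc=[15,38,22]
#17 0x2f→b11/s3 MISS; vc=[15,38,22,51]
#18 0x4c→b19/s3 MISS; vc=[15,38,22,51,11]
#19 0x2d→b11/s3 VC-HIT; vc=[15,38,22,51,19]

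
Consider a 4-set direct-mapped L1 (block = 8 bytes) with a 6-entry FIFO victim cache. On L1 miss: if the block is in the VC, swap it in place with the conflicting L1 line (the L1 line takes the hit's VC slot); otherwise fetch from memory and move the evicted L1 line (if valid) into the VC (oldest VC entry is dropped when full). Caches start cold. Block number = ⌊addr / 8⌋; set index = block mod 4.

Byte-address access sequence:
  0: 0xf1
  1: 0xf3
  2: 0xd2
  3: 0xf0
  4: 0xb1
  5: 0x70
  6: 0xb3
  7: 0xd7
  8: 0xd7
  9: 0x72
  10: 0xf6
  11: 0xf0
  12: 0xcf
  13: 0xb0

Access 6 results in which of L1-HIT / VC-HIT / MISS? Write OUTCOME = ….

0: 0xf1 (blk 30, set 2) → MISS  vc=[]
1: 0xf3 (blk 30, set 2) → L1-HIT  vc=[]
2: 0xd2 (blk 26, set 2) → MISS  vc=[30]
3: 0xf0 (blk 30, set 2) → VC-HIT  vc=[26]
4: 0xb1 (blk 22, set 2) → MISS  vc=[26, 30]
5: 0x70 (blk 14, set 2) → MISS  vc=[26, 30, 22]
6: 0xb3 (blk 22, set 2) → VC-HIT  vc=[26, 30, 14]
7: 0xd7 (blk 26, set 2) → VC-HIT  vc=[22, 30, 14]
8: 0xd7 (blk 26, set 2) → L1-HIT  vc=[22, 30, 14]
9: 0x72 (blk 14, set 2) → VC-HIT  vc=[22, 30, 26]
10: 0xf6 (blk 30, set 2) → VC-HIT  vc=[22, 14, 26]
11: 0xf0 (blk 30, set 2) → L1-HIT  vc=[22, 14, 26]
12: 0xcf (blk 25, set 1) → MISS  vc=[22, 14, 26]
13: 0xb0 (blk 22, set 2) → VC-HIT  vc=[30, 14, 26]

OUTCOME = VC-HIT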